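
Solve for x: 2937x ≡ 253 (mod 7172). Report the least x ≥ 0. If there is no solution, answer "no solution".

193

First find gcd(2937, 7172):
7172 = 2·2937 + 1298
2937 = 2·1298 + 341
1298 = 3·341 + 275
341 = 1·275 + 66
275 = 4·66 + 11
66 = 6·11 + 0
gcd = 11 and 11 | 253, so solutions exist. Divide through by 11: 267x ≡ 23 (mod 652).
Now find 267⁻¹ mod 652:
652 = 2*267 + 118
267 = 2*118 + 31
118 = 3*31 + 25
31 = 1*25 + 6
25 = 4*6 + 1
6 = 6*1 + 0
Back-substitute:
1 = 25 − 4·6
1 = −4·31 + 5·25
1 = 5·118 − 19·31
1 = −19·267 + 43·118
1 = 43·652 − 105·267
So 267·(-105) ≡ 1 (mod 652), i.e. 267⁻¹ ≡ 547.
Then x ≡ 547·23 ≡ 193 (mod 652); the smallest non-negative solution is x = 193.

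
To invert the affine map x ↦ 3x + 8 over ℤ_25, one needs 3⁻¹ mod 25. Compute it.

17

Apply the Euclidean algorithm to 25 and 3:
25 = 8·3 + 1
3 = 3·1 + 0
The gcd is 1. Working backward:
1 = 25 − 8·3
So 3·(-8) ≡ 1 (mod 25), and -8 ≡ 17 (mod 25).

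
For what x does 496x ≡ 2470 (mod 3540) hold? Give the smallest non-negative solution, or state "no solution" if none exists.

gcd(496, 3540):
3540 = 7*496 + 68
496 = 7*68 + 20
68 = 3*20 + 8
20 = 2*8 + 4
8 = 2*4 + 0
gcd = 4, but 4 ∤ 2470, so the congruence has no solution.

no solution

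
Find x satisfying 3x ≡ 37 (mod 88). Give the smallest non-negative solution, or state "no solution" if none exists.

71

First find gcd(3, 88):
88 = 29·3 + 1
3 = 3·1 + 0
gcd = 1, so a unique solution mod 88 exists.
Back-substitute for the Bézout coefficients:
1 = 88 − 29·3
So 3·(-29) ≡ 1 (mod 88), giving 3⁻¹ ≡ 59.
x ≡ 3⁻¹·37 ≡ 59·37 ≡ 71 (mod 88).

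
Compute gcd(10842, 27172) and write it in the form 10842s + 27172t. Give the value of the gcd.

2

Repeated division:
27172 = 2×10842 + 5488
10842 = 1×5488 + 5354
5488 = 1×5354 + 134
5354 = 39×134 + 128
134 = 1×128 + 6
128 = 21×6 + 2
6 = 3×2 + 0
gcd(10842, 27172) = 2.
Express as a combination:
2 = 128 − 21·6
2 = −21·134 + 22·128
2 = 22·5354 − 879·134
2 = −879·5488 + 901·5354
2 = 901·10842 − 1780·5488
2 = −1780·27172 + 4461·10842
So 2 = (-1780)·27172 + (4461)·10842.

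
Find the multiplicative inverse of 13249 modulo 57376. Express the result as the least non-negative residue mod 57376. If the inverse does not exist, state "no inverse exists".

Extended Euclidean algorithm:
57376 = 4·13249 + 4380
13249 = 3·4380 + 109
4380 = 40·109 + 20
109 = 5·20 + 9
20 = 2·9 + 2
9 = 4·2 + 1
2 = 2·1 + 0
gcd = 1, so the inverse exists. Back-substitute:
1 = 9 − 4·2
1 = −4·20 + 9·9
1 = 9·109 − 49·20
1 = −49·4380 + 1969·109
1 = 1969·13249 − 5956·4380
1 = −5956·57376 + 25793·13249
So 13249·25793 ≡ 1 (mod 57376).

25793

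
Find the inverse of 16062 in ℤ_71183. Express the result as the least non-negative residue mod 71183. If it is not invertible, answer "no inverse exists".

Apply the Euclidean algorithm to 71183 and 16062:
71183 = 4×16062 + 6935
16062 = 2×6935 + 2192
6935 = 3×2192 + 359
2192 = 6×359 + 38
359 = 9×38 + 17
38 = 2×17 + 4
17 = 4×4 + 1
4 = 4×1 + 0
Since gcd(16062, 71183) = 1, back-substitute to write 1 as a combination:
1 = 17 − 4·4
1 = −4·38 + 9·17
1 = 9·359 − 85·38
1 = −85·2192 + 519·359
1 = 519·6935 − 1642·2192
1 = −1642·16062 + 3803·6935
1 = 3803·71183 − 16854·16062
So 16062·(-16854) ≡ 1 (mod 71183), and -16854 ≡ 54329 (mod 71183).

54329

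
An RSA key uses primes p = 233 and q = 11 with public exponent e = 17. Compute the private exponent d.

273

φ(n) = (p−1)(q−1) = 232·10 = 2320.
Need d with 17·d ≡ 1 (mod 2320). Apply the extended Euclidean algorithm:
2320 = 136·17 + 8
17 = 2·8 + 1
8 = 8·1 + 0
Back-substitute:
1 = 17 − 2·8
1 = −2·2320 + 273·17
So 17·273 ≡ 1 (mod 2320), hence d = 273.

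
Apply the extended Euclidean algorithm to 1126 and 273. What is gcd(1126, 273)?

1

Apply Euclid's algorithm to 1126 and 273:
1126 = 4*273 + 34
273 = 8*34 + 1
34 = 34*1 + 0
gcd(1126, 273) = 1.
Working backward:
1 = 273 − 8·34
1 = −8·1126 + 33·273
So 1 = (-8)·1126 + (33)·273.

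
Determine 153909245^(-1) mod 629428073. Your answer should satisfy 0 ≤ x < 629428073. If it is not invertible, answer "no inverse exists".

Apply the Euclidean algorithm to 629428073 and 153909245:
629428073 = 4*153909245 + 13791093
153909245 = 11*13791093 + 2207222
13791093 = 6*2207222 + 547761
2207222 = 4*547761 + 16178
547761 = 33*16178 + 13887
16178 = 1*13887 + 2291
13887 = 6*2291 + 141
2291 = 16*141 + 35
141 = 4*35 + 1
35 = 35*1 + 0
gcd = 1, so the inverse exists. Back-substitute:
1 = 141 − 4·35
1 = −4·2291 + 65·141
1 = 65·13887 − 394·2291
1 = −394·16178 + 459·13887
1 = 459·547761 − 15541·16178
1 = −15541·2207222 + 62623·547761
1 = 62623·13791093 − 391279·2207222
1 = −391279·153909245 + 4366692·13791093
1 = 4366692·629428073 − 17858047·153909245
Hence 153909245⁻¹ ≡ -17858047 ≡ 611570026 (mod 629428073).

611570026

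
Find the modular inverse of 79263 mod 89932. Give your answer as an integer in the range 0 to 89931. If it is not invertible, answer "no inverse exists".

Run Euclid on (89932, 79263):
89932 = 1·79263 + 10669
79263 = 7·10669 + 4580
10669 = 2·4580 + 1509
4580 = 3·1509 + 53
1509 = 28·53 + 25
53 = 2·25 + 3
25 = 8·3 + 1
3 = 3·1 + 0
Since gcd(79263, 89932) = 1, back-substitute to write 1 as a combination:
1 = 25 − 8·3
1 = −8·53 + 17·25
1 = 17·1509 − 484·53
1 = −484·4580 + 1469·1509
1 = 1469·10669 − 3422·4580
1 = −3422·79263 + 25423·10669
1 = 25423·89932 − 28845·79263
So 79263·(-28845) ≡ 1 (mod 89932), and -28845 ≡ 61087 (mod 89932).

61087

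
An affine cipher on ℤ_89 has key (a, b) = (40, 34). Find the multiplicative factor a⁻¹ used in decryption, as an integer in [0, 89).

69

Extended Euclidean algorithm:
89 = 2·40 + 9
40 = 4·9 + 4
9 = 2·4 + 1
4 = 4·1 + 0
The gcd is 1. Working backward:
1 = 9 − 2·4
1 = −2·40 + 9·9
1 = 9·89 − 20·40
So 40·(-20) ≡ 1 (mod 89), and -20 ≡ 69 (mod 89).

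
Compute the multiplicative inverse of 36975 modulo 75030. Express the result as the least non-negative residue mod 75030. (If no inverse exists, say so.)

Euclidean algorithm on 75030, 36975:
75030 = 2*36975 + 1080
36975 = 34*1080 + 255
1080 = 4*255 + 60
255 = 4*60 + 15
60 = 4*15 + 0
gcd(36975, 75030) = 15 ≠ 1, so 36975 has no multiplicative inverse modulo 75030.

no inverse exists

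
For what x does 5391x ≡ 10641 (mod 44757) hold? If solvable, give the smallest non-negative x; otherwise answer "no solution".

no solution

gcd(5391, 44757):
44757 = 8×5391 + 1629
5391 = 3×1629 + 504
1629 = 3×504 + 117
504 = 4×117 + 36
117 = 3×36 + 9
36 = 4×9 + 0
gcd = 9, but 9 ∤ 10641, so the congruence has no solution.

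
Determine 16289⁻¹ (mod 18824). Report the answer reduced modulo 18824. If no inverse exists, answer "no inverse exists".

no inverse exists

Compute gcd(16289, 18824):
18824 = 1×16289 + 2535
16289 = 6×2535 + 1079
2535 = 2×1079 + 377
1079 = 2×377 + 325
377 = 1×325 + 52
325 = 6×52 + 13
52 = 4×13 + 0
The gcd is 13, not 1, hence no inverse exists.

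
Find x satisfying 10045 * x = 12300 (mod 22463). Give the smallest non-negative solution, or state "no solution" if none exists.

gcd(10045, 22463):
22463 = 2·10045 + 2373
10045 = 4·2373 + 553
2373 = 4·553 + 161
553 = 3·161 + 70
161 = 2·70 + 21
70 = 3·21 + 7
21 = 3·7 + 0
gcd = 7, but 7 ∤ 12300, so the congruence has no solution.

no solution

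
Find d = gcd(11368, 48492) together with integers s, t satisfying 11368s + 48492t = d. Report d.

Euclidean algorithm:
48492 = 4×11368 + 3020
11368 = 3×3020 + 2308
3020 = 1×2308 + 712
2308 = 3×712 + 172
712 = 4×172 + 24
172 = 7×24 + 4
24 = 6×4 + 0
gcd(11368, 48492) = 4.
Back-substituting:
4 = 172 − 7·24
4 = −7·712 + 29·172
4 = 29·2308 − 94·712
4 = −94·3020 + 123·2308
4 = 123·11368 − 463·3020
4 = −463·48492 + 1975·11368
So 4 = (-463)·48492 + (1975)·11368.

4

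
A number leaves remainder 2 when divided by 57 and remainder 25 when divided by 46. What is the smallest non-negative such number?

1313

Write x = 2 + 57·k. Then 57·k ≡ 25 − 2 ≡ 23 (mod 46).
Need 57⁻¹ mod 46. Extended Euclid on (46, 11):
46 = 4*11 + 2
11 = 5*2 + 1
2 = 2*1 + 0
Back-substitute:
1 = 11 − 5·2
1 = −5·46 + 21·11
57⁻¹ ≡ 21 (mod 46), so k ≡ 21·23 ≡ 23 (mod 46).
x = 2 + 57·23 = 1313.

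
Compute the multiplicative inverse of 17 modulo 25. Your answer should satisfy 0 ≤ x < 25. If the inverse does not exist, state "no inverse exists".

3

Apply the Euclidean algorithm to 25 and 17:
25 = 1×17 + 8
17 = 2×8 + 1
8 = 8×1 + 0
The gcd is 1. Working backward:
1 = 17 − 2·8
1 = −2·25 + 3·17
So 17·3 ≡ 1 (mod 25).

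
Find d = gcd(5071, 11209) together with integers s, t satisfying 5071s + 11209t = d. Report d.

11

Repeated division:
11209 = 2*5071 + 1067
5071 = 4*1067 + 803
1067 = 1*803 + 264
803 = 3*264 + 11
264 = 24*11 + 0
gcd(5071, 11209) = 11.
Express as a combination:
11 = 803 − 3·264
11 = −3·1067 + 4·803
11 = 4·5071 − 19·1067
11 = −19·11209 + 42·5071
So 11 = (-19)·11209 + (42)·5071.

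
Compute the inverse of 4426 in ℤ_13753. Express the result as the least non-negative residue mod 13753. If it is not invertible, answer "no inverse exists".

gcd(13753, 4426) by repeated division:
13753 = 3×4426 + 475
4426 = 9×475 + 151
475 = 3×151 + 22
151 = 6×22 + 19
22 = 1×19 + 3
19 = 6×3 + 1
3 = 3×1 + 0
gcd = 1, so the inverse exists. Back-substitute:
1 = 19 − 6·3
1 = −6·22 + 7·19
1 = 7·151 − 48·22
1 = −48·475 + 151·151
1 = 151·4426 − 1407·475
1 = −1407·13753 + 4372·4426
So 4426·4372 ≡ 1 (mod 13753).

4372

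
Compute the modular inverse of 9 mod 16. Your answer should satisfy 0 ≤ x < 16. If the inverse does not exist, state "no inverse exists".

Run Euclid on (16, 9):
16 = 1×9 + 7
9 = 1×7 + 2
7 = 3×2 + 1
2 = 2×1 + 0
Since gcd(9, 16) = 1, back-substitute to write 1 as a combination:
1 = 7 − 3·2
1 = −3·9 + 4·7
1 = 4·16 − 7·9
Thus 9·(-7) ≡ 1 (mod 16); reducing, -7 mod 16 = 9.

9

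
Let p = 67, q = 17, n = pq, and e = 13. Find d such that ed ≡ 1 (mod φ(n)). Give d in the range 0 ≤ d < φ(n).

φ(n) = (p−1)(q−1) = 66·16 = 1056.
Need d with 13·d ≡ 1 (mod 1056). Apply the extended Euclidean algorithm:
1056 = 81*13 + 3
13 = 4*3 + 1
3 = 3*1 + 0
Back-substitute:
1 = 13 − 4·3
1 = −4·1056 + 325·13
So 13·325 ≡ 1 (mod 1056), hence d = 325.

325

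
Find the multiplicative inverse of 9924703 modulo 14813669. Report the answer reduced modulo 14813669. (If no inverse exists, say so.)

gcd(14813669, 9924703) by repeated division:
14813669 = 1·9924703 + 4888966
9924703 = 2·4888966 + 146771
4888966 = 33·146771 + 45523
146771 = 3·45523 + 10202
45523 = 4·10202 + 4715
10202 = 2·4715 + 772
4715 = 6·772 + 83
772 = 9·83 + 25
83 = 3·25 + 8
25 = 3·8 + 1
8 = 8·1 + 0
gcd = 1, so the inverse exists. Back-substitute:
1 = 25 − 3·8
1 = −3·83 + 10·25
1 = 10·772 − 93·83
1 = −93·4715 + 568·772
1 = 568·10202 − 1229·4715
1 = −1229·45523 + 5484·10202
1 = 5484·146771 − 17681·45523
1 = −17681·4888966 + 588957·146771
1 = 588957·9924703 − 1195595·4888966
1 = −1195595·14813669 + 1784552·9924703
So 9924703·1784552 ≡ 1 (mod 14813669).

1784552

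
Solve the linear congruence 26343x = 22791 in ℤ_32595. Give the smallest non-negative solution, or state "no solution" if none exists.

2942

First find gcd(26343, 32595):
32595 = 1·26343 + 6252
26343 = 4·6252 + 1335
6252 = 4·1335 + 912
1335 = 1·912 + 423
912 = 2·423 + 66
423 = 6·66 + 27
66 = 2·27 + 12
27 = 2·12 + 3
12 = 4·3 + 0
gcd = 3 and 3 | 22791, so solutions exist. Divide through by 3: 8781x ≡ 7597 (mod 10865).
Now find 8781⁻¹ mod 10865:
10865 = 1·8781 + 2084
8781 = 4·2084 + 445
2084 = 4·445 + 304
445 = 1·304 + 141
304 = 2·141 + 22
141 = 6·22 + 9
22 = 2·9 + 4
9 = 2·4 + 1
4 = 4·1 + 0
Back-substitute:
1 = 9 − 2·4
1 = −2·22 + 5·9
1 = 5·141 − 32·22
1 = −32·304 + 69·141
1 = 69·445 − 101·304
1 = −101·2084 + 473·445
1 = 473·8781 − 1993·2084
1 = −1993·10865 + 2466·8781
So 8781⁻¹ ≡ 2466 (mod 10865).
Then x ≡ 2466·7597 ≡ 2942 (mod 10865); the smallest non-negative solution is x = 2942.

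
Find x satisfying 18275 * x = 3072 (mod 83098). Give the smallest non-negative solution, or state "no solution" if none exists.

First find gcd(18275, 83098):
83098 = 4·18275 + 9998
18275 = 1·9998 + 8277
9998 = 1·8277 + 1721
8277 = 4·1721 + 1393
1721 = 1·1393 + 328
1393 = 4·328 + 81
328 = 4·81 + 4
81 = 20·4 + 1
4 = 4·1 + 0
gcd = 1, so a unique solution mod 83098 exists.
Back-substitute for the Bézout coefficients:
1 = 81 − 20·4
1 = −20·328 + 81·81
1 = 81·1393 − 344·328
1 = −344·1721 + 425·1393
1 = 425·8277 − 2044·1721
1 = −2044·9998 + 2469·8277
1 = 2469·18275 − 4513·9998
1 = −4513·83098 + 20521·18275
So 18275·(20521) ≡ 1 (mod 83098), giving 18275⁻¹ ≡ 20521.
x ≡ 18275⁻¹·3072 ≡ 20521·3072 ≡ 52228 (mod 83098).

52228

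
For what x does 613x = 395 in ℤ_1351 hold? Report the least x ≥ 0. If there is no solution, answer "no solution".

First find gcd(613, 1351):
1351 = 2×613 + 125
613 = 4×125 + 113
125 = 1×113 + 12
113 = 9×12 + 5
12 = 2×5 + 2
5 = 2×2 + 1
2 = 2×1 + 0
gcd = 1, so a unique solution mod 1351 exists.
Back-substitute for the Bézout coefficients:
1 = 5 − 2·2
1 = −2·12 + 5·5
1 = 5·113 − 47·12
1 = −47·125 + 52·113
1 = 52·613 − 255·125
1 = −255·1351 + 562·613
So 613·(562) ≡ 1 (mod 1351), giving 613⁻¹ ≡ 562.
x ≡ 613⁻¹·395 ≡ 562·395 ≡ 426 (mod 1351).

426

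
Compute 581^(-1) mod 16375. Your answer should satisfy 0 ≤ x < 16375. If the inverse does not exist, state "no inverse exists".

Extended Euclidean algorithm:
16375 = 28*581 + 107
581 = 5*107 + 46
107 = 2*46 + 15
46 = 3*15 + 1
15 = 15*1 + 0
The gcd is 1. Working backward:
1 = 46 − 3·15
1 = −3·107 + 7·46
1 = 7·581 − 38·107
1 = −38·16375 + 1071·581
So 581·1071 ≡ 1 (mod 16375).

1071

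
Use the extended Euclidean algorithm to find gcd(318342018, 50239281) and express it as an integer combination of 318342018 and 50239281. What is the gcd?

Repeated division:
318342018 = 6·50239281 + 16906332
50239281 = 2·16906332 + 16426617
16906332 = 1·16426617 + 479715
16426617 = 34·479715 + 116307
479715 = 4·116307 + 14487
116307 = 8·14487 + 411
14487 = 35·411 + 102
411 = 4·102 + 3
102 = 34·3 + 0
gcd(318342018, 50239281) = 3.
Working backward:
3 = 411 − 4·102
3 = −4·14487 + 141·411
3 = 141·116307 − 1132·14487
3 = −1132·479715 + 4669·116307
3 = 4669·16426617 − 159878·479715
3 = −159878·16906332 + 164547·16426617
3 = 164547·50239281 − 488972·16906332
3 = −488972·318342018 + 3098379·50239281
So 3 = (-488972)·318342018 + (3098379)·50239281.

3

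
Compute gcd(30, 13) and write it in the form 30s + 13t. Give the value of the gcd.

Repeated division:
30 = 2×13 + 4
13 = 3×4 + 1
4 = 4×1 + 0
gcd(30, 13) = 1.
Express as a combination:
1 = 13 − 3·4
1 = −3·30 + 7·13
So 1 = (-3)·30 + (7)·13.

1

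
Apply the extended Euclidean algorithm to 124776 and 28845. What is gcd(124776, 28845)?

Euclidean algorithm:
124776 = 4×28845 + 9396
28845 = 3×9396 + 657
9396 = 14×657 + 198
657 = 3×198 + 63
198 = 3×63 + 9
63 = 7×9 + 0
gcd(124776, 28845) = 9.
Back-substituting:
9 = 198 − 3·63
9 = −3·657 + 10·198
9 = 10·9396 − 143·657
9 = −143·28845 + 439·9396
9 = 439·124776 − 1899·28845
So 9 = (439)·124776 + (-1899)·28845.

9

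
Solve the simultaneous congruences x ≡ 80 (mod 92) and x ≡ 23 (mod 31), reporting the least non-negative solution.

2472

Write x = 80 + 92·k. Then 92·k ≡ 23 − 80 ≡ 5 (mod 31).
Need 92⁻¹ mod 31. Extended Euclid on (31, 30):
31 = 1·30 + 1
30 = 30·1 + 0
Back-substitute:
1 = 31 − 30
92⁻¹ ≡ 30 (mod 31), so k ≡ 30·5 ≡ 26 (mod 31).
x = 80 + 92·26 = 2472.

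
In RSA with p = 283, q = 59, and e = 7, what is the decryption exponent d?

11683

φ(n) = (p−1)(q−1) = 282·58 = 16356.
Need d with 7·d ≡ 1 (mod 16356). Apply the extended Euclidean algorithm:
16356 = 2336*7 + 4
7 = 1*4 + 3
4 = 1*3 + 1
3 = 3*1 + 0
Back-substitute:
1 = 4 − 3
1 = −7 + 2·4
1 = 2·16356 − 4673·7
So 7·(-4673) ≡ 1 (mod 16356), hence d ≡ -4673 ≡ 11683 (mod 16356).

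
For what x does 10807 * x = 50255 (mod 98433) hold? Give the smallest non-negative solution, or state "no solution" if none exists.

68180

First find gcd(10807, 98433):
98433 = 9·10807 + 1170
10807 = 9·1170 + 277
1170 = 4·277 + 62
277 = 4·62 + 29
62 = 2·29 + 4
29 = 7·4 + 1
4 = 4·1 + 0
gcd = 1, so a unique solution mod 98433 exists.
Back-substitute for the Bézout coefficients:
1 = 29 − 7·4
1 = −7·62 + 15·29
1 = 15·277 − 67·62
1 = −67·1170 + 283·277
1 = 283·10807 − 2614·1170
1 = −2614·98433 + 23809·10807
So 10807·(23809) ≡ 1 (mod 98433), giving 10807⁻¹ ≡ 23809.
x ≡ 10807⁻¹·50255 ≡ 23809·50255 ≡ 68180 (mod 98433).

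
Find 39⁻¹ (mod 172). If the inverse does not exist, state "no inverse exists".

75

Run Euclid on (172, 39):
172 = 4×39 + 16
39 = 2×16 + 7
16 = 2×7 + 2
7 = 3×2 + 1
2 = 2×1 + 0
The gcd is 1. Working backward:
1 = 7 − 3·2
1 = −3·16 + 7·7
1 = 7·39 − 17·16
1 = −17·172 + 75·39
So 39·75 ≡ 1 (mod 172).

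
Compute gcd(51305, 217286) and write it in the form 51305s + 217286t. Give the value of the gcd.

Euclidean algorithm:
217286 = 4×51305 + 12066
51305 = 4×12066 + 3041
12066 = 3×3041 + 2943
3041 = 1×2943 + 98
2943 = 30×98 + 3
98 = 32×3 + 2
3 = 1×2 + 1
2 = 2×1 + 0
gcd(51305, 217286) = 1.
Back-substituting:
1 = 3 − 2
1 = −98 + 33·3
1 = 33·2943 − 991·98
1 = −991·3041 + 1024·2943
1 = 1024·12066 − 4063·3041
1 = −4063·51305 + 17276·12066
1 = 17276·217286 − 73167·51305
So 1 = (17276)·217286 + (-73167)·51305.

1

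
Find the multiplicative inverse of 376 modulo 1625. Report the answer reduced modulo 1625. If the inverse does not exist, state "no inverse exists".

376

gcd(1625, 376) by repeated division:
1625 = 4×376 + 121
376 = 3×121 + 13
121 = 9×13 + 4
13 = 3×4 + 1
4 = 4×1 + 0
The gcd is 1. Working backward:
1 = 13 − 3·4
1 = −3·121 + 28·13
1 = 28·376 − 87·121
1 = −87·1625 + 376·376
So 376·376 ≡ 1 (mod 1625).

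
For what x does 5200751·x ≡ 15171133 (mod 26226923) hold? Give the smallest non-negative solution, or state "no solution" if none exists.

10133142

First find gcd(5200751, 26226923):
26226923 = 5*5200751 + 223168
5200751 = 23*223168 + 67887
223168 = 3*67887 + 19507
67887 = 3*19507 + 9366
19507 = 2*9366 + 775
9366 = 12*775 + 66
775 = 11*66 + 49
66 = 1*49 + 17
49 = 2*17 + 15
17 = 1*15 + 2
15 = 7*2 + 1
2 = 2*1 + 0
gcd = 1, so a unique solution mod 26226923 exists.
Back-substitute for the Bézout coefficients:
1 = 15 − 7·2
1 = −7·17 + 8·15
1 = 8·49 − 23·17
1 = −23·66 + 31·49
1 = 31·775 − 364·66
1 = −364·9366 + 4399·775
1 = 4399·19507 − 9162·9366
1 = −9162·67887 + 31885·19507
1 = 31885·223168 − 104817·67887
1 = −104817·5200751 + 2442676·223168
1 = 2442676·26226923 − 12318197·5200751
So 5200751·(-12318197) ≡ 1 (mod 26226923), giving 5200751⁻¹ ≡ 13908726.
x ≡ 5200751⁻¹·15171133 ≡ 13908726·15171133 ≡ 10133142 (mod 26226923).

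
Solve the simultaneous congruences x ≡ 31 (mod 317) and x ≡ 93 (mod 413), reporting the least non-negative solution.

Write x = 31 + 317·k. Then 317·k ≡ 93 − 31 ≡ 62 (mod 413).
Need 317⁻¹ mod 413. Extended Euclid on (413, 317):
413 = 1×317 + 96
317 = 3×96 + 29
96 = 3×29 + 9
29 = 3×9 + 2
9 = 4×2 + 1
2 = 2×1 + 0
Back-substitute:
1 = 9 − 4·2
1 = −4·29 + 13·9
1 = 13·96 − 43·29
1 = −43·317 + 142·96
1 = 142·413 − 185·317
317⁻¹ ≡ 228 (mod 413), so k ≡ 228·62 ≡ 94 (mod 413).
x = 31 + 317·94 = 29829.

29829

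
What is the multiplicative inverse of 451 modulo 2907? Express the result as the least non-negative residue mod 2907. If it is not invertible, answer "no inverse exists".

gcd(2907, 451) by repeated division:
2907 = 6×451 + 201
451 = 2×201 + 49
201 = 4×49 + 5
49 = 9×5 + 4
5 = 1×4 + 1
4 = 4×1 + 0
Since gcd(451, 2907) = 1, back-substitute to write 1 as a combination:
1 = 5 − 4
1 = −49 + 10·5
1 = 10·201 − 41·49
1 = −41·451 + 92·201
1 = 92·2907 − 593·451
Thus 451·(-593) ≡ 1 (mod 2907); reducing, -593 mod 2907 = 2314.

2314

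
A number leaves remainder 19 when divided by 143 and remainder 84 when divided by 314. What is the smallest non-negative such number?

Write x = 19 + 143·k. Then 143·k ≡ 84 − 19 ≡ 65 (mod 314).
Need 143⁻¹ mod 314. Extended Euclid on (314, 143):
314 = 2*143 + 28
143 = 5*28 + 3
28 = 9*3 + 1
3 = 3*1 + 0
Back-substitute:
1 = 28 − 9·3
1 = −9·143 + 46·28
1 = 46·314 − 101·143
143⁻¹ ≡ 213 (mod 314), so k ≡ 213·65 ≡ 29 (mod 314).
x = 19 + 143·29 = 4166.

4166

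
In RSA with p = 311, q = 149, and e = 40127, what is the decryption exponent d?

φ(n) = (p−1)(q−1) = 310·148 = 45880.
Need d with 40127·d ≡ 1 (mod 45880). Apply the extended Euclidean algorithm:
45880 = 1*40127 + 5753
40127 = 6*5753 + 5609
5753 = 1*5609 + 144
5609 = 38*144 + 137
144 = 1*137 + 7
137 = 19*7 + 4
7 = 1*4 + 3
4 = 1*3 + 1
3 = 3*1 + 0
Back-substitute:
1 = 4 − 3
1 = −7 + 2·4
1 = 2·137 − 39·7
1 = −39·144 + 41·137
1 = 41·5609 − 1597·144
1 = −1597·5753 + 1638·5609
1 = 1638·40127 − 11425·5753
1 = −11425·45880 + 13063·40127
So 40127·13063 ≡ 1 (mod 45880), hence d = 13063.

13063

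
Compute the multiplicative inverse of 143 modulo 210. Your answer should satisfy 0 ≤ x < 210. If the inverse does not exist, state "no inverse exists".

Run Euclid on (210, 143):
210 = 1·143 + 67
143 = 2·67 + 9
67 = 7·9 + 4
9 = 2·4 + 1
4 = 4·1 + 0
The gcd is 1. Working backward:
1 = 9 − 2·4
1 = −2·67 + 15·9
1 = 15·143 − 32·67
1 = −32·210 + 47·143
So 143·47 ≡ 1 (mod 210).

47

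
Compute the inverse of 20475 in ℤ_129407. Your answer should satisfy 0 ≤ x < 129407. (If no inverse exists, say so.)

45550

Run Euclid on (129407, 20475):
129407 = 6·20475 + 6557
20475 = 3·6557 + 804
6557 = 8·804 + 125
804 = 6·125 + 54
125 = 2·54 + 17
54 = 3·17 + 3
17 = 5·3 + 2
3 = 1·2 + 1
2 = 2·1 + 0
Since gcd(20475, 129407) = 1, back-substitute to write 1 as a combination:
1 = 3 − 2
1 = −17 + 6·3
1 = 6·54 − 19·17
1 = −19·125 + 44·54
1 = 44·804 − 283·125
1 = −283·6557 + 2308·804
1 = 2308·20475 − 7207·6557
1 = −7207·129407 + 45550·20475
So 20475·45550 ≡ 1 (mod 129407).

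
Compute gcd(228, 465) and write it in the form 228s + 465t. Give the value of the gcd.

3

Apply Euclid's algorithm to 465 and 228:
465 = 2*228 + 9
228 = 25*9 + 3
9 = 3*3 + 0
gcd(228, 465) = 3.
Working backward:
3 = 228 − 25·9
3 = −25·465 + 51·228
So 3 = (-25)·465 + (51)·228.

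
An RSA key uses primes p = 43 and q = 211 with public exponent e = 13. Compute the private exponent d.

φ(n) = (p−1)(q−1) = 42·210 = 8820.
Need d with 13·d ≡ 1 (mod 8820). Apply the extended Euclidean algorithm:
8820 = 678*13 + 6
13 = 2*6 + 1
6 = 6*1 + 0
Back-substitute:
1 = 13 − 2·6
1 = −2·8820 + 1357·13
So 13·1357 ≡ 1 (mod 8820), hence d = 1357.

1357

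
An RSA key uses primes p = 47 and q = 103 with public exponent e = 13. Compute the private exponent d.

φ(n) = (p−1)(q−1) = 46·102 = 4692.
Need d with 13·d ≡ 1 (mod 4692). Apply the extended Euclidean algorithm:
4692 = 360·13 + 12
13 = 1·12 + 1
12 = 12·1 + 0
Back-substitute:
1 = 13 − 12
1 = −4692 + 361·13
So 13·361 ≡ 1 (mod 4692), hence d = 361.

361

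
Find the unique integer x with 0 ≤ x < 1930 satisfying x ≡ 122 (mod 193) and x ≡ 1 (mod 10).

Write x = 122 + 193·k. Then 193·k ≡ 1 − 122 ≡ 9 (mod 10).
Need 193⁻¹ mod 10. Extended Euclid on (10, 3):
10 = 3*3 + 1
3 = 3*1 + 0
Back-substitute:
1 = 10 − 3·3
193⁻¹ ≡ 7 (mod 10), so k ≡ 7·9 ≡ 3 (mod 10).
x = 122 + 193·3 = 701.

701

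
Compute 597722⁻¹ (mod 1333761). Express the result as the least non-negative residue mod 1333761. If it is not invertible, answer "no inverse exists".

Apply the Euclidean algorithm to 1333761 and 597722:
1333761 = 2*597722 + 138317
597722 = 4*138317 + 44454
138317 = 3*44454 + 4955
44454 = 8*4955 + 4814
4955 = 1*4814 + 141
4814 = 34*141 + 20
141 = 7*20 + 1
20 = 20*1 + 0
Since gcd(597722, 1333761) = 1, back-substitute to write 1 as a combination:
1 = 141 − 7·20
1 = −7·4814 + 239·141
1 = 239·4955 − 246·4814
1 = −246·44454 + 2207·4955
1 = 2207·138317 − 6867·44454
1 = −6867·597722 + 29675·138317
1 = 29675·1333761 − 66217·597722
Thus 597722·(-66217) ≡ 1 (mod 1333761); reducing, -66217 mod 1333761 = 1267544.

1267544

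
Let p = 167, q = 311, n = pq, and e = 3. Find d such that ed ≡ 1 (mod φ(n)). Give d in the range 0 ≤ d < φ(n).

φ(n) = (p−1)(q−1) = 166·310 = 51460.
Need d with 3·d ≡ 1 (mod 51460). Apply the extended Euclidean algorithm:
51460 = 17153×3 + 1
3 = 3×1 + 0
Back-substitute:
1 = 51460 − 17153·3
So 3·(-17153) ≡ 1 (mod 51460), hence d ≡ -17153 ≡ 34307 (mod 51460).

34307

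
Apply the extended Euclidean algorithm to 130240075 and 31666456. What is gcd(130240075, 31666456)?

1

Euclidean algorithm:
130240075 = 4·31666456 + 3574251
31666456 = 8·3574251 + 3072448
3574251 = 1·3072448 + 501803
3072448 = 6·501803 + 61630
501803 = 8·61630 + 8763
61630 = 7·8763 + 289
8763 = 30·289 + 93
289 = 3·93 + 10
93 = 9·10 + 3
10 = 3·3 + 1
3 = 3·1 + 0
gcd(130240075, 31666456) = 1.
Back-substituting:
1 = 10 − 3·3
1 = −3·93 + 28·10
1 = 28·289 − 87·93
1 = −87·8763 + 2638·289
1 = 2638·61630 − 18553·8763
1 = −18553·501803 + 151062·61630
1 = 151062·3072448 − 924925·501803
1 = −924925·3574251 + 1075987·3072448
1 = 1075987·31666456 − 9532821·3574251
1 = −9532821·130240075 + 39207271·31666456
So 1 = (-9532821)·130240075 + (39207271)·31666456.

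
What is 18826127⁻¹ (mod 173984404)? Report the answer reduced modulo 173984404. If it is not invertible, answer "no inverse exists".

Run Euclid on (173984404, 18826127):
173984404 = 9·18826127 + 4549261
18826127 = 4·4549261 + 629083
4549261 = 7·629083 + 145680
629083 = 4·145680 + 46363
145680 = 3·46363 + 6591
46363 = 7·6591 + 226
6591 = 29·226 + 37
226 = 6·37 + 4
37 = 9·4 + 1
4 = 4·1 + 0
gcd = 1, so the inverse exists. Back-substitute:
1 = 37 − 9·4
1 = −9·226 + 55·37
1 = 55·6591 − 1604·226
1 = −1604·46363 + 11283·6591
1 = 11283·145680 − 35453·46363
1 = −35453·629083 + 153095·145680
1 = 153095·4549261 − 1107118·629083
1 = −1107118·18826127 + 4581567·4549261
1 = 4581567·173984404 − 42341221·18826127
Thus 18826127·(-42341221) ≡ 1 (mod 173984404); reducing, -42341221 mod 173984404 = 131643183.

131643183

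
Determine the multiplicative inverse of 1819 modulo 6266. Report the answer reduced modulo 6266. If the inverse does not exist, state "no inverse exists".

1247

Extended Euclidean algorithm:
6266 = 3*1819 + 809
1819 = 2*809 + 201
809 = 4*201 + 5
201 = 40*5 + 1
5 = 5*1 + 0
The gcd is 1. Working backward:
1 = 201 − 40·5
1 = −40·809 + 161·201
1 = 161·1819 − 362·809
1 = −362·6266 + 1247·1819
So 1819·1247 ≡ 1 (mod 6266).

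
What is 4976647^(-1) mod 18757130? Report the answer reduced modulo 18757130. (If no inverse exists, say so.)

gcd(18757130, 4976647) by repeated division:
18757130 = 3×4976647 + 3827189
4976647 = 1×3827189 + 1149458
3827189 = 3×1149458 + 378815
1149458 = 3×378815 + 13013
378815 = 29×13013 + 1438
13013 = 9×1438 + 71
1438 = 20×71 + 18
71 = 3×18 + 17
18 = 1×17 + 1
17 = 17×1 + 0
The gcd is 1. Working backward:
1 = 18 − 17
1 = −71 + 4·18
1 = 4·1438 − 81·71
1 = −81·13013 + 733·1438
1 = 733·378815 − 21338·13013
1 = −21338·1149458 + 64747·378815
1 = 64747·3827189 − 215579·1149458
1 = −215579·4976647 + 280326·3827189
1 = 280326·18757130 − 1056557·4976647
Hence 4976647⁻¹ ≡ -1056557 ≡ 17700573 (mod 18757130).

17700573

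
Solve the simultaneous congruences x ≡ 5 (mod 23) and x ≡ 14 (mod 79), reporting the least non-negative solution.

Write x = 5 + 23·k. Then 23·k ≡ 14 − 5 ≡ 9 (mod 79).
Need 23⁻¹ mod 79. Extended Euclid on (79, 23):
79 = 3*23 + 10
23 = 2*10 + 3
10 = 3*3 + 1
3 = 3*1 + 0
Back-substitute:
1 = 10 − 3·3
1 = −3·23 + 7·10
1 = 7·79 − 24·23
23⁻¹ ≡ 55 (mod 79), so k ≡ 55·9 ≡ 21 (mod 79).
x = 5 + 23·21 = 488.

488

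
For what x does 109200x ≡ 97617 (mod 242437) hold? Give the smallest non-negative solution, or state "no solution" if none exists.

First find gcd(109200, 242437):
242437 = 2·109200 + 24037
109200 = 4·24037 + 13052
24037 = 1·13052 + 10985
13052 = 1·10985 + 2067
10985 = 5·2067 + 650
2067 = 3·650 + 117
650 = 5·117 + 65
117 = 1·65 + 52
65 = 1·52 + 13
52 = 4·13 + 0
gcd = 13 and 13 | 97617, so solutions exist. Divide through by 13: 8400x ≡ 7509 (mod 18649).
Now find 8400⁻¹ mod 18649:
18649 = 2×8400 + 1849
8400 = 4×1849 + 1004
1849 = 1×1004 + 845
1004 = 1×845 + 159
845 = 5×159 + 50
159 = 3×50 + 9
50 = 5×9 + 5
9 = 1×5 + 4
5 = 1×4 + 1
4 = 4×1 + 0
Back-substitute:
1 = 5 − 4
1 = −9 + 2·5
1 = 2·50 − 11·9
1 = −11·159 + 35·50
1 = 35·845 − 186·159
1 = −186·1004 + 221·845
1 = 221·1849 − 407·1004
1 = −407·8400 + 1849·1849
1 = 1849·18649 − 4105·8400
So 8400·(-4105) ≡ 1 (mod 18649), i.e. 8400⁻¹ ≡ 14544.
Then x ≡ 14544·7509 ≡ 2352 (mod 18649); the smallest non-negative solution is x = 2352.

2352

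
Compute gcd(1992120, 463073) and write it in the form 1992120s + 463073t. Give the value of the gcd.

13

Euclidean algorithm:
1992120 = 4*463073 + 139828
463073 = 3*139828 + 43589
139828 = 3*43589 + 9061
43589 = 4*9061 + 7345
9061 = 1*7345 + 1716
7345 = 4*1716 + 481
1716 = 3*481 + 273
481 = 1*273 + 208
273 = 1*208 + 65
208 = 3*65 + 13
65 = 5*13 + 0
gcd(1992120, 463073) = 13.
Express as a combination:
13 = 208 − 3·65
13 = −3·273 + 4·208
13 = 4·481 − 7·273
13 = −7·1716 + 25·481
13 = 25·7345 − 107·1716
13 = −107·9061 + 132·7345
13 = 132·43589 − 635·9061
13 = −635·139828 + 2037·43589
13 = 2037·463073 − 6746·139828
13 = −6746·1992120 + 29021·463073
So 13 = (-6746)·1992120 + (29021)·463073.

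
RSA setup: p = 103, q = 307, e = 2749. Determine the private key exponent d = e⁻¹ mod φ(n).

8629

φ(n) = (p−1)(q−1) = 102·306 = 31212.
Need d with 2749·d ≡ 1 (mod 31212). Apply the extended Euclidean algorithm:
31212 = 11*2749 + 973
2749 = 2*973 + 803
973 = 1*803 + 170
803 = 4*170 + 123
170 = 1*123 + 47
123 = 2*47 + 29
47 = 1*29 + 18
29 = 1*18 + 11
18 = 1*11 + 7
11 = 1*7 + 4
7 = 1*4 + 3
4 = 1*3 + 1
3 = 3*1 + 0
Back-substitute:
1 = 4 − 3
1 = −7 + 2·4
1 = 2·11 − 3·7
1 = −3·18 + 5·11
1 = 5·29 − 8·18
1 = −8·47 + 13·29
1 = 13·123 − 34·47
1 = −34·170 + 47·123
1 = 47·803 − 222·170
1 = −222·973 + 269·803
1 = 269·2749 − 760·973
1 = −760·31212 + 8629·2749
So 2749·8629 ≡ 1 (mod 31212), hence d = 8629.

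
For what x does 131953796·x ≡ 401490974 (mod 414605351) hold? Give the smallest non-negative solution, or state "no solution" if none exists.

298798555

First find gcd(131953796, 414605351):
414605351 = 3*131953796 + 18743963
131953796 = 7*18743963 + 746055
18743963 = 25*746055 + 92588
746055 = 8*92588 + 5351
92588 = 17*5351 + 1621
5351 = 3*1621 + 488
1621 = 3*488 + 157
488 = 3*157 + 17
157 = 9*17 + 4
17 = 4*4 + 1
4 = 4*1 + 0
gcd = 1, so a unique solution mod 414605351 exists.
Back-substitute for the Bézout coefficients:
1 = 17 − 4·4
1 = −4·157 + 37·17
1 = 37·488 − 115·157
1 = −115·1621 + 382·488
1 = 382·5351 − 1261·1621
1 = −1261·92588 + 21819·5351
1 = 21819·746055 − 175813·92588
1 = −175813·18743963 + 4417144·746055
1 = 4417144·131953796 − 31095821·18743963
1 = −31095821·414605351 + 97704607·131953796
So 131953796·(97704607) ≡ 1 (mod 414605351), giving 131953796⁻¹ ≡ 97704607.
x ≡ 131953796⁻¹·401490974 ≡ 97704607·401490974 ≡ 298798555 (mod 414605351).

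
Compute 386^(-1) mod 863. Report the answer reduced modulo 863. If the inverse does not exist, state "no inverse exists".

gcd(863, 386) by repeated division:
863 = 2*386 + 91
386 = 4*91 + 22
91 = 4*22 + 3
22 = 7*3 + 1
3 = 3*1 + 0
gcd = 1, so the inverse exists. Back-substitute:
1 = 22 − 7·3
1 = −7·91 + 29·22
1 = 29·386 − 123·91
1 = −123·863 + 275·386
So 386·275 ≡ 1 (mod 863).

275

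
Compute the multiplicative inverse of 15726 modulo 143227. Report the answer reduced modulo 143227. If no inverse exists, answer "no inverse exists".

34855

Run Euclid on (143227, 15726):
143227 = 9*15726 + 1693
15726 = 9*1693 + 489
1693 = 3*489 + 226
489 = 2*226 + 37
226 = 6*37 + 4
37 = 9*4 + 1
4 = 4*1 + 0
gcd = 1, so the inverse exists. Back-substitute:
1 = 37 − 9·4
1 = −9·226 + 55·37
1 = 55·489 − 119·226
1 = −119·1693 + 412·489
1 = 412·15726 − 3827·1693
1 = −3827·143227 + 34855·15726
So 15726·34855 ≡ 1 (mod 143227).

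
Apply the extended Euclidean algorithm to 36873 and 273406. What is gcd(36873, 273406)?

1

Apply Euclid's algorithm to 273406 and 36873:
273406 = 7·36873 + 15295
36873 = 2·15295 + 6283
15295 = 2·6283 + 2729
6283 = 2·2729 + 825
2729 = 3·825 + 254
825 = 3·254 + 63
254 = 4·63 + 2
63 = 31·2 + 1
2 = 2·1 + 0
gcd(36873, 273406) = 1.
Express as a combination:
1 = 63 − 31·2
1 = −31·254 + 125·63
1 = 125·825 − 406·254
1 = −406·2729 + 1343·825
1 = 1343·6283 − 3092·2729
1 = −3092·15295 + 7527·6283
1 = 7527·36873 − 18146·15295
1 = −18146·273406 + 134549·36873
So 1 = (-18146)·273406 + (134549)·36873.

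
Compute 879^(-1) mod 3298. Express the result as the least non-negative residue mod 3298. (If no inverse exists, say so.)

gcd(3298, 879) by repeated division:
3298 = 3·879 + 661
879 = 1·661 + 218
661 = 3·218 + 7
218 = 31·7 + 1
7 = 7·1 + 0
gcd = 1, so the inverse exists. Back-substitute:
1 = 218 − 31·7
1 = −31·661 + 94·218
1 = 94·879 − 125·661
1 = −125·3298 + 469·879
So 879·469 ≡ 1 (mod 3298).

469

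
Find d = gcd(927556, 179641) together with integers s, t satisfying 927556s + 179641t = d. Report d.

7

Repeated division:
927556 = 5*179641 + 29351
179641 = 6*29351 + 3535
29351 = 8*3535 + 1071
3535 = 3*1071 + 322
1071 = 3*322 + 105
322 = 3*105 + 7
105 = 15*7 + 0
gcd(927556, 179641) = 7.
Express as a combination:
7 = 322 − 3·105
7 = −3·1071 + 10·322
7 = 10·3535 − 33·1071
7 = −33·29351 + 274·3535
7 = 274·179641 − 1677·29351
7 = −1677·927556 + 8659·179641
So 7 = (-1677)·927556 + (8659)·179641.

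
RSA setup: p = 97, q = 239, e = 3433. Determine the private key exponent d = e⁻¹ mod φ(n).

985

φ(n) = (p−1)(q−1) = 96·238 = 22848.
Need d with 3433·d ≡ 1 (mod 22848). Apply the extended Euclidean algorithm:
22848 = 6·3433 + 2250
3433 = 1·2250 + 1183
2250 = 1·1183 + 1067
1183 = 1·1067 + 116
1067 = 9·116 + 23
116 = 5·23 + 1
23 = 23·1 + 0
Back-substitute:
1 = 116 − 5·23
1 = −5·1067 + 46·116
1 = 46·1183 − 51·1067
1 = −51·2250 + 97·1183
1 = 97·3433 − 148·2250
1 = −148·22848 + 985·3433
So 3433·985 ≡ 1 (mod 22848), hence d = 985.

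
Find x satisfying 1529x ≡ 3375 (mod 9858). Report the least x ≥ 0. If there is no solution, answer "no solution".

8661

First find gcd(1529, 9858):
9858 = 6*1529 + 684
1529 = 2*684 + 161
684 = 4*161 + 40
161 = 4*40 + 1
40 = 40*1 + 0
gcd = 1, so a unique solution mod 9858 exists.
Back-substitute for the Bézout coefficients:
1 = 161 − 4·40
1 = −4·684 + 17·161
1 = 17·1529 − 38·684
1 = −38·9858 + 245·1529
So 1529·(245) ≡ 1 (mod 9858), giving 1529⁻¹ ≡ 245.
x ≡ 1529⁻¹·3375 ≡ 245·3375 ≡ 8661 (mod 9858).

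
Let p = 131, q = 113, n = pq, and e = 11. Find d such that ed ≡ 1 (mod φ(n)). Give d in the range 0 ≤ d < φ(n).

φ(n) = (p−1)(q−1) = 130·112 = 14560.
Need d with 11·d ≡ 1 (mod 14560). Apply the extended Euclidean algorithm:
14560 = 1323*11 + 7
11 = 1*7 + 4
7 = 1*4 + 3
4 = 1*3 + 1
3 = 3*1 + 0
Back-substitute:
1 = 4 − 3
1 = −7 + 2·4
1 = 2·11 − 3·7
1 = −3·14560 + 3971·11
So 11·3971 ≡ 1 (mod 14560), hence d = 3971.

3971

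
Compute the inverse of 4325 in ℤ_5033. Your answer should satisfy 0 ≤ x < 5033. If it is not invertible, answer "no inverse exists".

2680

Run Euclid on (5033, 4325):
5033 = 1×4325 + 708
4325 = 6×708 + 77
708 = 9×77 + 15
77 = 5×15 + 2
15 = 7×2 + 1
2 = 2×1 + 0
gcd = 1, so the inverse exists. Back-substitute:
1 = 15 − 7·2
1 = −7·77 + 36·15
1 = 36·708 − 331·77
1 = −331·4325 + 2022·708
1 = 2022·5033 − 2353·4325
So 4325·(-2353) ≡ 1 (mod 5033), and -2353 ≡ 2680 (mod 5033).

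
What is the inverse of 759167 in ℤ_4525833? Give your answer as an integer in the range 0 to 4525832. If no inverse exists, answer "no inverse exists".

Extended Euclidean algorithm:
4525833 = 5*759167 + 729998
759167 = 1*729998 + 29169
729998 = 25*29169 + 773
29169 = 37*773 + 568
773 = 1*568 + 205
568 = 2*205 + 158
205 = 1*158 + 47
158 = 3*47 + 17
47 = 2*17 + 13
17 = 1*13 + 4
13 = 3*4 + 1
4 = 4*1 + 0
Since gcd(759167, 4525833) = 1, back-substitute to write 1 as a combination:
1 = 13 − 3·4
1 = −3·17 + 4·13
1 = 4·47 − 11·17
1 = −11·158 + 37·47
1 = 37·205 − 48·158
1 = −48·568 + 133·205
1 = 133·773 − 181·568
1 = −181·29169 + 6830·773
1 = 6830·729998 − 170931·29169
1 = −170931·759167 + 177761·729998
1 = 177761·4525833 − 1059736·759167
Hence 759167⁻¹ ≡ -1059736 ≡ 3466097 (mod 4525833).

3466097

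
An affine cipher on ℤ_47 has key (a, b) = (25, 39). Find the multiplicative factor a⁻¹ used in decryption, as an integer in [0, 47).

32

Extended Euclidean algorithm:
47 = 1·25 + 22
25 = 1·22 + 3
22 = 7·3 + 1
3 = 3·1 + 0
The gcd is 1. Working backward:
1 = 22 − 7·3
1 = −7·25 + 8·22
1 = 8·47 − 15·25
So 25·(-15) ≡ 1 (mod 47), and -15 ≡ 32 (mod 47).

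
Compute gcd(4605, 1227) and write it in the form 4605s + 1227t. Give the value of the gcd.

Euclidean algorithm:
4605 = 3×1227 + 924
1227 = 1×924 + 303
924 = 3×303 + 15
303 = 20×15 + 3
15 = 5×3 + 0
gcd(4605, 1227) = 3.
Working backward:
3 = 303 − 20·15
3 = −20·924 + 61·303
3 = 61·1227 − 81·924
3 = −81·4605 + 304·1227
So 3 = (-81)·4605 + (304)·1227.

3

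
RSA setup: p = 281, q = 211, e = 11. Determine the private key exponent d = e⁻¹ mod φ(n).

φ(n) = (p−1)(q−1) = 280·210 = 58800.
Need d with 11·d ≡ 1 (mod 58800). Apply the extended Euclidean algorithm:
58800 = 5345·11 + 5
11 = 2·5 + 1
5 = 5·1 + 0
Back-substitute:
1 = 11 − 2·5
1 = −2·58800 + 10691·11
So 11·10691 ≡ 1 (mod 58800), hence d = 10691.

10691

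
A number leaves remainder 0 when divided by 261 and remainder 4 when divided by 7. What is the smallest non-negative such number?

522

Write x = 0 + 261·k. Then 261·k ≡ 4 − 0 ≡ 4 (mod 7).
Need 261⁻¹ mod 7. Extended Euclid on (7, 2):
7 = 3*2 + 1
2 = 2*1 + 0
Back-substitute:
1 = 7 − 3·2
261⁻¹ ≡ 4 (mod 7), so k ≡ 4·4 ≡ 2 (mod 7).
x = 0 + 261·2 = 522.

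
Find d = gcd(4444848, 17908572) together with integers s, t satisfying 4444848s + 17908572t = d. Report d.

Euclidean algorithm:
17908572 = 4*4444848 + 129180
4444848 = 34*129180 + 52728
129180 = 2*52728 + 23724
52728 = 2*23724 + 5280
23724 = 4*5280 + 2604
5280 = 2*2604 + 72
2604 = 36*72 + 12
72 = 6*12 + 0
gcd(4444848, 17908572) = 12.
Express as a combination:
12 = 2604 − 36·72
12 = −36·5280 + 73·2604
12 = 73·23724 − 328·5280
12 = −328·52728 + 729·23724
12 = 729·129180 − 1786·52728
12 = −1786·4444848 + 61453·129180
12 = 61453·17908572 − 247598·4444848
So 12 = (61453)·17908572 + (-247598)·4444848.

12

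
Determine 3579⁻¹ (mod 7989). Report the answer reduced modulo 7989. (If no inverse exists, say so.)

no inverse exists

Euclidean algorithm on 7989, 3579:
7989 = 2*3579 + 831
3579 = 4*831 + 255
831 = 3*255 + 66
255 = 3*66 + 57
66 = 1*57 + 9
57 = 6*9 + 3
9 = 3*3 + 0
gcd(3579, 7989) = 3 ≠ 1, so 3579 has no multiplicative inverse modulo 7989.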